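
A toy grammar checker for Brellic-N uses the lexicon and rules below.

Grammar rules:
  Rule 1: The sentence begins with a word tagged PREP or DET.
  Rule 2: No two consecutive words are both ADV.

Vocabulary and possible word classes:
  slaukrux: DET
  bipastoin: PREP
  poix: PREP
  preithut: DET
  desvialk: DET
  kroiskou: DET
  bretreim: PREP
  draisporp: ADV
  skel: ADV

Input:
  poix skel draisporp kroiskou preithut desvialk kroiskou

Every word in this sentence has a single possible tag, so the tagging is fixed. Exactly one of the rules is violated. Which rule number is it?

Fixed tagging: PREP ADV ADV DET DET DET DET.
Checking each rule: R1 ✓, R2 ✗.
Only rule 2 fails.

2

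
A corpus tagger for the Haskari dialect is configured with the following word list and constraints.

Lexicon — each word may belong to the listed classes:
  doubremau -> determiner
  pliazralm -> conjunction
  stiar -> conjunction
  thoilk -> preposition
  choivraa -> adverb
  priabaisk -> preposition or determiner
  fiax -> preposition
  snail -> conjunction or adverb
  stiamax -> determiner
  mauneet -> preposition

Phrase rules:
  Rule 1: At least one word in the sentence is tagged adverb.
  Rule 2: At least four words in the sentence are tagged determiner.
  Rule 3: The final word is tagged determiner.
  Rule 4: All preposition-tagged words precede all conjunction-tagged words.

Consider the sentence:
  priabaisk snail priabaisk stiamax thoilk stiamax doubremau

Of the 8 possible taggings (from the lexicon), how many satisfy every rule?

Candidates per position — 1:priabaisk {preposition,determiner}; 2:snail {conjunction,adverb}; 3:priabaisk {preposition,determiner}; 4:stiamax {determiner}; 5:thoilk {preposition}; 6:stiamax {determiner}; 7:doubremau {determiner}.
There are 8 candidate sequences in total.
The sequences that satisfy every rule: preposition adverb determiner determiner preposition determiner determiner; determiner adverb preposition determiner preposition determiner determiner; determiner adverb determiner determiner preposition determiner determiner.
Count = 3.

3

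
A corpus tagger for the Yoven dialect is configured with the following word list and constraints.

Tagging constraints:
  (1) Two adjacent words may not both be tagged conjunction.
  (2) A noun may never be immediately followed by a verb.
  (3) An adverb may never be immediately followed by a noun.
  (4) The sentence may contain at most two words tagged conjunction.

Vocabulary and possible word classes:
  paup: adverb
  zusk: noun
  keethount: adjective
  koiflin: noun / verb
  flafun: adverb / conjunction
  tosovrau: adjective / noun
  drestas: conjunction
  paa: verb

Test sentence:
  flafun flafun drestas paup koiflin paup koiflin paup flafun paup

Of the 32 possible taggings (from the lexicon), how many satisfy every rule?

Candidates per position — 1:flafun {adverb,conjunction}; 2:flafun {adverb,conjunction}; 3:drestas {conjunction}; 4:paup {adverb}; 5:koiflin {noun,verb}; 6:paup {adverb}; 7:koiflin {noun,verb}; 8:paup {adverb}; 9:flafun {adverb,conjunction}; 10:paup {adverb}.
There are 32 candidate sequences in total.
The sequences that satisfy every rule: adverb adverb conjunction adverb verb adverb verb adverb adverb adverb; adverb adverb conjunction adverb verb adverb verb adverb conjunction adverb; conjunction adverb conjunction adverb verb adverb verb adverb adverb adverb.
Count = 3.

3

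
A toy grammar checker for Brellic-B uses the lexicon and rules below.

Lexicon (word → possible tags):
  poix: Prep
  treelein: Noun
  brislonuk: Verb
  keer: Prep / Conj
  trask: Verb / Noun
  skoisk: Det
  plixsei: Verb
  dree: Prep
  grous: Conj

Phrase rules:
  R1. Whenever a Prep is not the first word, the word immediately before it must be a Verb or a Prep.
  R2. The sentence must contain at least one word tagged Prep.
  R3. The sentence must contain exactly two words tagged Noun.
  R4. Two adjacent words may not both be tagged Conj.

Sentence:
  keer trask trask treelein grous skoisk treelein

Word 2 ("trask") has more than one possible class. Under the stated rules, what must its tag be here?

Verb

Candidates per position — 1:keer {Prep,Conj}; 2:trask {Verb,Noun}; 3:trask {Verb,Noun}; 4:treelein {Noun}; 5:grous {Conj}; 6:skoisk {Det}; 7:treelein {Noun}.
At position 1, choosing Conj makes rule 2 impossible to satisfy; hence Prep.
At position 2, choosing Noun makes rule 3 impossible to satisfy; hence Verb.
At position 3, choosing Noun makes rule 3 impossible to satisfy; hence Verb.
So the tagging must be: Prep Verb Verb Noun Conj Det Noun.
Check: rule 1 ✓; rule 2 ✓; rule 3 ✓; rule 4 ✓.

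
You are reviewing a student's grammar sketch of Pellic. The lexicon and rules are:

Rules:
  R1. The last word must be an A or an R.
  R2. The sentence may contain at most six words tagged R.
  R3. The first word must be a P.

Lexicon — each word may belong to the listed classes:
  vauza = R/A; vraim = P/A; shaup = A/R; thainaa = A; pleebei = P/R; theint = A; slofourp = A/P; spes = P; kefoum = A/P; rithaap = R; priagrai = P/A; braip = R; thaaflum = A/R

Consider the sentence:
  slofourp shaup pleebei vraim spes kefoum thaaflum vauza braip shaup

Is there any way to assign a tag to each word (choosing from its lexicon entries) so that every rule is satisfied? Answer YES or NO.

YES

Candidates per position — 1:slofourp {A,P}; 2:shaup {A,R}; 3:pleebei {P,R}; 4:vraim {P,A}; 5:spes {P}; 6:kefoum {A,P}; 7:thaaflum {A,R}; 8:vauza {R,A}; 9:braip {R}; 10:shaup {A,R}.
One satisfying assignment: P R P P P A R R R A.
Rule-by-rule: rule 1 satisfied; rule 2 satisfied; rule 3 satisfied.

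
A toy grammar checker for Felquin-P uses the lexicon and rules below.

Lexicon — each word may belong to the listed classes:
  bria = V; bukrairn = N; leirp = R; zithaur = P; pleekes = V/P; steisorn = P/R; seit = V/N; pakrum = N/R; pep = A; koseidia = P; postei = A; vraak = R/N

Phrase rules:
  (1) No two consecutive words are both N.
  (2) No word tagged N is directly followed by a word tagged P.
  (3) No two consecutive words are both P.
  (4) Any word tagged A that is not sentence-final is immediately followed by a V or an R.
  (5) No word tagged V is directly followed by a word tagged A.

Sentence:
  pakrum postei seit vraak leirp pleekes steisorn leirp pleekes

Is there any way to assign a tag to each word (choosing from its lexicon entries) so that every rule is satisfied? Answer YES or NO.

Candidates per position — 1:pakrum {N,R}; 2:postei {A}; 3:seit {V,N}; 4:vraak {R,N}; 5:leirp {R}; 6:pleekes {V,P}; 7:steisorn {P,R}; 8:leirp {R}; 9:pleekes {V,P}.
One satisfying assignment: N A V N R V R R V.
Check: rule 1 ✓; rule 2 ✓; rule 3 ✓; rule 4 ✓; rule 5 ✓.

YES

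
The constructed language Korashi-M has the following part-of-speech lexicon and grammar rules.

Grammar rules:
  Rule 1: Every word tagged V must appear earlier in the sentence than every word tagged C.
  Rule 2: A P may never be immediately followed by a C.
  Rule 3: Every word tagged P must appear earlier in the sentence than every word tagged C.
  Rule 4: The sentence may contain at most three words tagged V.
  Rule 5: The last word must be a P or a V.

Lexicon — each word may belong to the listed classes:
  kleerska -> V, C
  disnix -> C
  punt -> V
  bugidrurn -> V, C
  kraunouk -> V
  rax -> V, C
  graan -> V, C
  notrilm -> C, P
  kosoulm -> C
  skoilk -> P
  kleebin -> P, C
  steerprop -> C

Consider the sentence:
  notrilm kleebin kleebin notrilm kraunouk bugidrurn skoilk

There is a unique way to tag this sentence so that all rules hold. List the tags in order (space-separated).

Candidates per position — 1:notrilm {C,P}; 2:kleebin {P,C}; 3:kleebin {P,C}; 4:notrilm {C,P}; 5:kraunouk {V}; 6:bugidrurn {V,C}; 7:skoilk {P}.
If word 1 were C, no tagging could satisfy rule 1; so word 1 is P.
If word 2 were C, no tagging could satisfy rule 1; so word 2 is P.
If word 3 were C, no tagging could satisfy rule 1; so word 3 is P.
If word 4 were C, no tagging could satisfy rule 1; so word 4 is P.
If word 6 were C, no tagging could satisfy rule 3; so word 6 is V.
So the tagging must be: P P P P V V P.
Check: rule 1 ✓; rule 2 ✓; rule 3 ✓; rule 4 ✓; rule 5 ✓.

P P P P V V P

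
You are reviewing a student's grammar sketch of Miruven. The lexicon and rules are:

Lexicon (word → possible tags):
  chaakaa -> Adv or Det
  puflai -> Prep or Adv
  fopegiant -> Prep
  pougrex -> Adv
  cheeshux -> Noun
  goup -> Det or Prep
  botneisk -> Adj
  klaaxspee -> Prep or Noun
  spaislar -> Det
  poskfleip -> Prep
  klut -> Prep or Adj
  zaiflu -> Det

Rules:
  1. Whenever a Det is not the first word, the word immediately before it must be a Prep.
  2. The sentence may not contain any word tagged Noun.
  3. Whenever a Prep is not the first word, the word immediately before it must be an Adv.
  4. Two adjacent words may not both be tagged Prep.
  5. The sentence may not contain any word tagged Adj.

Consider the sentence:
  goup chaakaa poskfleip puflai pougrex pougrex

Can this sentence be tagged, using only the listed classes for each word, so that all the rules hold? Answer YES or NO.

Candidates per position — 1:goup {Det,Prep}; 2:chaakaa {Adv,Det}; 3:poskfleip {Prep}; 4:puflai {Prep,Adv}; 5:pougrex {Adv}; 6:pougrex {Adv}.
One satisfying assignment: Prep Adv Prep Adv Adv Adv.
Rule-by-rule: rule 1 satisfied; rule 2 satisfied; rule 3 satisfied; rule 4 satisfied; rule 5 satisfied.

YES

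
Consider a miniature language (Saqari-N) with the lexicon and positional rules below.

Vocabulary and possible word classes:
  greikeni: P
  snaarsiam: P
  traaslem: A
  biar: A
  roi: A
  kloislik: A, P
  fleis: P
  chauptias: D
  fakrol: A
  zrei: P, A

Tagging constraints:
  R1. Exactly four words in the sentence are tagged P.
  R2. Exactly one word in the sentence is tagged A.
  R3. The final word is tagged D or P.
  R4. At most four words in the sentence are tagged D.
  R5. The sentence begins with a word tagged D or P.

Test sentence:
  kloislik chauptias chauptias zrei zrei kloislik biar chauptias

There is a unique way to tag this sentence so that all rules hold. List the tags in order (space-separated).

P D D P P P A D

Candidates per position — 1:kloislik {A,P}; 2:chauptias {D}; 3:chauptias {D}; 4:zrei {P,A}; 5:zrei {P,A}; 6:kloislik {A,P}; 7:biar {A}; 8:chauptias {D}.
At position 1, choosing A makes rule 1 impossible to satisfy; hence P.
At position 4, choosing A makes rule 1 impossible to satisfy; hence P.
At position 5, choosing A makes rule 1 impossible to satisfy; hence P.
At position 6, choosing A makes rule 1 impossible to satisfy; hence P.
That leaves exactly one tagging: P D D P P P A D.
Verifying each rule — rule 1 holds; rule 2 holds; rule 3 holds; rule 4 holds; rule 5 holds.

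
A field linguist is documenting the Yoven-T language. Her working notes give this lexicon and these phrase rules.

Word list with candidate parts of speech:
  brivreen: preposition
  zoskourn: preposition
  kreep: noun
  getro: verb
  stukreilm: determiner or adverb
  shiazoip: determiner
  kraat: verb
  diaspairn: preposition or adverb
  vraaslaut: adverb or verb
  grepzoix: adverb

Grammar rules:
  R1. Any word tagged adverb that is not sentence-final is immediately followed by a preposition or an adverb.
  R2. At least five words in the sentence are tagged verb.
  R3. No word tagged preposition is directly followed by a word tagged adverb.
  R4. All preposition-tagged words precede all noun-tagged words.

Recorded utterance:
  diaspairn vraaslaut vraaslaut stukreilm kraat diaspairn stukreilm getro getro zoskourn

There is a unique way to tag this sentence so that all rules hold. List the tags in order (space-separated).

preposition verb verb determiner verb preposition determiner verb verb preposition

Candidates per position — 1:diaspairn {preposition,adverb}; 2:vraaslaut {adverb,verb}; 3:vraaslaut {adverb,verb}; 4:stukreilm {determiner,adverb}; 5:kraat {verb}; 6:diaspairn {preposition,adverb}; 7:stukreilm {determiner,adverb}; 8:getro {verb}; 9:getro {verb}; 10:zoskourn {preposition}.
Position 1: adverb is ruled out by rule 1; that leaves preposition.
Position 2: adverb is ruled out by rule 1; that leaves verb.
Position 3: adverb is ruled out by rule 1; that leaves verb.
Position 4: adverb is ruled out by rule 1; that leaves determiner.
Position 6: adverb is ruled out by rule 1; that leaves preposition.
Position 7: adverb is ruled out by rule 1; that leaves determiner.
The only consistent sequence is: preposition verb verb determiner verb preposition determiner verb verb preposition.
Checking: rule 1 ✓; rule 2 ✓; rule 3 ✓; rule 4 ✓.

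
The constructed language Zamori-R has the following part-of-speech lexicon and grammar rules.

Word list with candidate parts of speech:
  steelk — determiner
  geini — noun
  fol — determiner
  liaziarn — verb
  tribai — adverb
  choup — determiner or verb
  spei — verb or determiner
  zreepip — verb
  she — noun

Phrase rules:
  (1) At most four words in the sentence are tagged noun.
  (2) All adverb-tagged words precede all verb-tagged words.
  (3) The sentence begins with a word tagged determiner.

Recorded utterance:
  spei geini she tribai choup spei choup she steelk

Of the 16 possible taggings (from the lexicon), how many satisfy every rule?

8

Candidates per position — 1:spei {verb,determiner}; 2:geini {noun}; 3:she {noun}; 4:tribai {adverb}; 5:choup {determiner,verb}; 6:spei {verb,determiner}; 7:choup {determiner,verb}; 8:she {noun}; 9:steelk {determiner}.
There are 16 candidate sequences in total.
Checking each against the rules leaves 8 sequences.
Count = 8.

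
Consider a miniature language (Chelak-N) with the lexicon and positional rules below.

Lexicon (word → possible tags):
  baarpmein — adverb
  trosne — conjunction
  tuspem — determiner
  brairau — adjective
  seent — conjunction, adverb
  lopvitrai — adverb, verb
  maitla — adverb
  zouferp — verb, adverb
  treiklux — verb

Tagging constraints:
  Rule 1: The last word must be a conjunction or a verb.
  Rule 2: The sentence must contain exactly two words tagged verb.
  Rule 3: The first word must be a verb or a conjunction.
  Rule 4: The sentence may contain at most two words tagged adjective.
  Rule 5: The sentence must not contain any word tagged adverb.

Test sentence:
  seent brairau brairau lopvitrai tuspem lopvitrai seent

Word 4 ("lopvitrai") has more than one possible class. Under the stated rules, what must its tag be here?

verb

Candidates per position — 1:seent {conjunction,adverb}; 2:brairau {adjective}; 3:brairau {adjective}; 4:lopvitrai {adverb,verb}; 5:tuspem {determiner}; 6:lopvitrai {adverb,verb}; 7:seent {conjunction,adverb}.
Position 1: adverb is ruled out by rule 3; that leaves conjunction.
Position 4: adverb is ruled out by rule 2; that leaves verb.
Position 6: adverb is ruled out by rule 2; that leaves verb.
Position 7: adverb is ruled out by rule 1; that leaves conjunction.
That leaves exactly one tagging: conjunction adjective adjective verb determiner verb conjunction.
Verifying each rule — rule 1 ok; rule 2 ok; rule 3 ok; rule 4 ok; rule 5 ok.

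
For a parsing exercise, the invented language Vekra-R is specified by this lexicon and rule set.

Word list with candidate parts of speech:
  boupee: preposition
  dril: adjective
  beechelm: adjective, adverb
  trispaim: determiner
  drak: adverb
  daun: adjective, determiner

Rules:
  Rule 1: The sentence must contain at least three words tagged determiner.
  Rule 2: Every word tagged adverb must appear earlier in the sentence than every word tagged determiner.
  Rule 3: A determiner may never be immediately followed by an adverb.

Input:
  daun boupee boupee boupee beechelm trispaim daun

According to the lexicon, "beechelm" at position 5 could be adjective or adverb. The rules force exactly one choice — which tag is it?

Candidates per position — 1:daun {adjective,determiner}; 2:boupee {preposition}; 3:boupee {preposition}; 4:boupee {preposition}; 5:beechelm {adjective,adverb}; 6:trispaim {determiner}; 7:daun {adjective,determiner}.
At position 1, choosing adjective makes rule 1 impossible to satisfy; hence determiner.
At position 5, choosing adverb makes rule 2 impossible to satisfy; hence adjective.
At position 7, choosing adjective makes rule 1 impossible to satisfy; hence determiner.
The unique satisfying tagging is: determiner preposition preposition preposition adjective determiner determiner.
Check: rule 1 ok; rule 2 ok; rule 3 ok.

adjective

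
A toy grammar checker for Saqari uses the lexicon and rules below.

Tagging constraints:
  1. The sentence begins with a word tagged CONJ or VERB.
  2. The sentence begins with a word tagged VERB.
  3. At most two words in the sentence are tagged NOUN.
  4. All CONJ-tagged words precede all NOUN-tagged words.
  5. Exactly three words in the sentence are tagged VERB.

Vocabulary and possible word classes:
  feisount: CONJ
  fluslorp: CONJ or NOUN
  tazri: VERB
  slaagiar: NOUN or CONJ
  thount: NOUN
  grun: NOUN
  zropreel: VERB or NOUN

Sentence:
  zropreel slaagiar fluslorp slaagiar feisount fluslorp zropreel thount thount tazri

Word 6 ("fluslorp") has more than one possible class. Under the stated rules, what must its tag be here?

CONJ

Candidates per position — 1:zropreel {VERB,NOUN}; 2:slaagiar {NOUN,CONJ}; 3:fluslorp {CONJ,NOUN}; 4:slaagiar {NOUN,CONJ}; 5:feisount {CONJ}; 6:fluslorp {CONJ,NOUN}; 7:zropreel {VERB,NOUN}; 8:thount {NOUN}; 9:thount {NOUN}; 10:tazri {VERB}.
Position 1: tagging it NOUN would leave rule 1 unsatisfiable, so it must be VERB.
Position 2: tagging it NOUN would leave rule 3 unsatisfiable, so it must be CONJ.
Position 3: tagging it NOUN would leave rule 3 unsatisfiable, so it must be CONJ.
Position 4: tagging it NOUN would leave rule 3 unsatisfiable, so it must be CONJ.
Position 6: tagging it NOUN would leave rule 3 unsatisfiable, so it must be CONJ.
Position 7: tagging it NOUN would leave rule 3 unsatisfiable, so it must be VERB.
The unique satisfying tagging is: VERB CONJ CONJ CONJ CONJ CONJ VERB NOUN NOUN VERB.
Checking: rule 1 holds; rule 2 holds; rule 3 holds; rule 4 holds; rule 5 holds.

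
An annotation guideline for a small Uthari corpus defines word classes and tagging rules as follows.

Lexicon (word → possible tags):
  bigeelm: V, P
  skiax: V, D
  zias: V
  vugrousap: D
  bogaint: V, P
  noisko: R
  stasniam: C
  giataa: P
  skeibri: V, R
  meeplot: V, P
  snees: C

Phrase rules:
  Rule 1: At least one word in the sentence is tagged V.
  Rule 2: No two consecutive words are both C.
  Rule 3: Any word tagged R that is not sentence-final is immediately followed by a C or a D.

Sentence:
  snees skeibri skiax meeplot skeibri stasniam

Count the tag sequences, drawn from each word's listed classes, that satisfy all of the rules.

Candidates per position — 1:snees {C}; 2:skeibri {V,R}; 3:skiax {V,D}; 4:meeplot {V,P}; 5:skeibri {V,R}; 6:stasniam {C}.
There are 16 candidate sequences in total.
Checking each against the rules leaves 11 sequences.
Count = 11.

11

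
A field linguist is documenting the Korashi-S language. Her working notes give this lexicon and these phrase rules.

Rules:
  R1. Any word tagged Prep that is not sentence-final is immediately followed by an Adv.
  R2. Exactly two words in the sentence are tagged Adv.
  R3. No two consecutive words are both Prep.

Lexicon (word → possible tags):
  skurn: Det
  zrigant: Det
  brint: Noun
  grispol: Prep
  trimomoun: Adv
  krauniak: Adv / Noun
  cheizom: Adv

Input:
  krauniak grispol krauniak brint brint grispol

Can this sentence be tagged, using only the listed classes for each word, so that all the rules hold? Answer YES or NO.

YES

Candidates per position — 1:krauniak {Adv,Noun}; 2:grispol {Prep}; 3:krauniak {Adv,Noun}; 4:brint {Noun}; 5:brint {Noun}; 6:grispol {Prep}.
One satisfying assignment: Adv Prep Adv Noun Noun Prep.
Verifying each rule — rule 1 satisfied; rule 2 satisfied; rule 3 satisfied.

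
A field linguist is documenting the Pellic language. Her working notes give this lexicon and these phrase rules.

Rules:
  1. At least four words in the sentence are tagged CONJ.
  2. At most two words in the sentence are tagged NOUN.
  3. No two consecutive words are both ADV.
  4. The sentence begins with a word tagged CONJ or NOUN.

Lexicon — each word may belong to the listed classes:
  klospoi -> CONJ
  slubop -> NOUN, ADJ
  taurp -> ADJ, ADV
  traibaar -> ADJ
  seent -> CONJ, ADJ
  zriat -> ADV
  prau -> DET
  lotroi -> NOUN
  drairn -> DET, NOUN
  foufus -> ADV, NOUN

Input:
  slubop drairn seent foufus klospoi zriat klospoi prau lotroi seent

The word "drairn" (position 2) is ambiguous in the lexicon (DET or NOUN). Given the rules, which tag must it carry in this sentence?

Candidates per position — 1:slubop {NOUN,ADJ}; 2:drairn {DET,NOUN}; 3:seent {CONJ,ADJ}; 4:foufus {ADV,NOUN}; 5:klospoi {CONJ}; 6:zriat {ADV}; 7:klospoi {CONJ}; 8:prau {DET}; 9:lotroi {NOUN}; 10:seent {CONJ,ADJ}.
Word 1 cannot be ADJ — rule 4 would then fail for every completion. It is NOUN.
Word 2 cannot be NOUN — rule 2 would then fail for every completion. It is DET.
Word 3 cannot be ADJ — rule 1 would then fail for every completion. It is CONJ.
Word 4 cannot be NOUN — rule 2 would then fail for every completion. It is ADV.
Word 10 cannot be ADJ — rule 1 would then fail for every completion. It is CONJ.
That leaves exactly one tagging: NOUN DET CONJ ADV CONJ ADV CONJ DET NOUN CONJ.
Checking: rule 1 satisfied; rule 2 satisfied; rule 3 satisfied; rule 4 satisfied.

DET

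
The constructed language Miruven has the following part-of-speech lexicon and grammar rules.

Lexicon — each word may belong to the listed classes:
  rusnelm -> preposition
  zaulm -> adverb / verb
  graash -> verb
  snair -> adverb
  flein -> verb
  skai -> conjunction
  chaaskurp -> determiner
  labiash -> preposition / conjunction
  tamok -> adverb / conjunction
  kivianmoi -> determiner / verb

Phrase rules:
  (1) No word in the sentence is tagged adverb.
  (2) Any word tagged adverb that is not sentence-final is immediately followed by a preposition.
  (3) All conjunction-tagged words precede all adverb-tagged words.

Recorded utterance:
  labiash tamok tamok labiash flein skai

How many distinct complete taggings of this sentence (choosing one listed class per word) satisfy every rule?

4

Candidates per position — 1:labiash {preposition,conjunction}; 2:tamok {adverb,conjunction}; 3:tamok {adverb,conjunction}; 4:labiash {preposition,conjunction}; 5:flein {verb}; 6:skai {conjunction}.
There are 16 candidate sequences in total.
The sequences that satisfy every rule: preposition conjunction conjunction preposition verb conjunction; preposition conjunction conjunction conjunction verb conjunction; conjunction conjunction conjunction preposition verb conjunction; conjunction conjunction conjunction conjunction verb conjunction.
Count = 4.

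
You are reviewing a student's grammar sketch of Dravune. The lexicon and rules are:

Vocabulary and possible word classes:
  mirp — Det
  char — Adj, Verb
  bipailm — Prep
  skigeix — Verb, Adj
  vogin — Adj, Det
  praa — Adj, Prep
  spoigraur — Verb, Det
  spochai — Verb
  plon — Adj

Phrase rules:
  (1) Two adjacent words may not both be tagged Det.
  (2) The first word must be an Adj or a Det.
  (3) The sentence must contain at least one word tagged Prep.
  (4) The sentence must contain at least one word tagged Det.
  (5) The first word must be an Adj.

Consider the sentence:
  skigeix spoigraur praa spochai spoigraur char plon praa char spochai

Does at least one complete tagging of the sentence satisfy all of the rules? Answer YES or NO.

YES

Candidates per position — 1:skigeix {Verb,Adj}; 2:spoigraur {Verb,Det}; 3:praa {Adj,Prep}; 4:spochai {Verb}; 5:spoigraur {Verb,Det}; 6:char {Adj,Verb}; 7:plon {Adj}; 8:praa {Adj,Prep}; 9:char {Adj,Verb}; 10:spochai {Verb}.
One satisfying assignment: Adj Det Prep Verb Verb Adj Adj Adj Verb Verb.
Checking: rule 1 ✓; rule 2 ✓; rule 3 ✓; rule 4 ✓; rule 5 ✓.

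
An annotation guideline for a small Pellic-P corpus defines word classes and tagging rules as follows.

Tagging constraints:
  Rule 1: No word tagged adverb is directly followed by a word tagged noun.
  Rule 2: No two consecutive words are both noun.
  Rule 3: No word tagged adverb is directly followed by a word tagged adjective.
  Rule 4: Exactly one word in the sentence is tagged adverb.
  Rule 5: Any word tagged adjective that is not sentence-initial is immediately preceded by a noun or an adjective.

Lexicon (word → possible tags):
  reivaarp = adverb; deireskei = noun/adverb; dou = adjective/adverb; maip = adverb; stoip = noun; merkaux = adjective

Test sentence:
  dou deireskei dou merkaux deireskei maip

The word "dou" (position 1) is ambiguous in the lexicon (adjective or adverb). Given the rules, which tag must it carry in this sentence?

adjective

Candidates per position — 1:dou {adjective,adverb}; 2:deireskei {noun,adverb}; 3:dou {adjective,adverb}; 4:merkaux {adjective}; 5:deireskei {noun,adverb}; 6:maip {adverb}.
If word 1 were adverb, no tagging could satisfy rule 4; so word 1 is adjective.
If word 2 were adverb, no tagging could satisfy rule 3; so word 2 is noun.
If word 3 were adverb, no tagging could satisfy rule 3; so word 3 is adjective.
If word 5 were adverb, no tagging could satisfy rule 4; so word 5 is noun.
So the tagging must be: adjective noun adjective adjective noun adverb.
Verifying each rule — rule 1 satisfied; rule 2 satisfied; rule 3 satisfied; rule 4 satisfied; rule 5 satisfied.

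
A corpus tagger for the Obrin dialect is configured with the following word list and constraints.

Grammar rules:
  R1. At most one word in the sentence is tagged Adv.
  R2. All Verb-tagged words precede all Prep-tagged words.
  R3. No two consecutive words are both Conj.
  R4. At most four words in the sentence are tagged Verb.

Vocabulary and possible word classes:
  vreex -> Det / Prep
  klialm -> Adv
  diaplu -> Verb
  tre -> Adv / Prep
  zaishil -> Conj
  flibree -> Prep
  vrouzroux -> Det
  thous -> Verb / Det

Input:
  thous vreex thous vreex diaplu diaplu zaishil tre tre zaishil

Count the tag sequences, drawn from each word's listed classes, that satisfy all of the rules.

Candidates per position — 1:thous {Verb,Det}; 2:vreex {Det,Prep}; 3:thous {Verb,Det}; 4:vreex {Det,Prep}; 5:diaplu {Verb}; 6:diaplu {Verb}; 7:zaishil {Conj}; 8:tre {Adv,Prep}; 9:tre {Adv,Prep}; 10:zaishil {Conj}.
There are 64 candidate sequences in total.
Checking each against the rules leaves 12 sequences.
Count = 12.

12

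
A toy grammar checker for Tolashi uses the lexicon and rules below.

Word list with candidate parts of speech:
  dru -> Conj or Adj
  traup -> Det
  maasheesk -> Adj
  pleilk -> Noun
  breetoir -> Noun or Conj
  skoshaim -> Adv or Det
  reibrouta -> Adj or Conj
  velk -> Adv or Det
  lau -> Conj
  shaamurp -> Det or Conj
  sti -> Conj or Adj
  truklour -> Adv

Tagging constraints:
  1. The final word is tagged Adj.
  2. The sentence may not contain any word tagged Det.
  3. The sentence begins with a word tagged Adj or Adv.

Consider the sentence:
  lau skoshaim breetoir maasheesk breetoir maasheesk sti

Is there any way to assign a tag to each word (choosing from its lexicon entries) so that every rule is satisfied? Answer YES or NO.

NO

Candidates per position — 1:lau {Conj}; 2:skoshaim {Adv,Det}; 3:breetoir {Noun,Conj}; 4:maasheesk {Adj}; 5:breetoir {Noun,Conj}; 6:maasheesk {Adj}; 7:sti {Conj,Adj}.
Rule 3 cannot be satisfied by any choice of tags from the lexicon.
So there is no consistent tagging.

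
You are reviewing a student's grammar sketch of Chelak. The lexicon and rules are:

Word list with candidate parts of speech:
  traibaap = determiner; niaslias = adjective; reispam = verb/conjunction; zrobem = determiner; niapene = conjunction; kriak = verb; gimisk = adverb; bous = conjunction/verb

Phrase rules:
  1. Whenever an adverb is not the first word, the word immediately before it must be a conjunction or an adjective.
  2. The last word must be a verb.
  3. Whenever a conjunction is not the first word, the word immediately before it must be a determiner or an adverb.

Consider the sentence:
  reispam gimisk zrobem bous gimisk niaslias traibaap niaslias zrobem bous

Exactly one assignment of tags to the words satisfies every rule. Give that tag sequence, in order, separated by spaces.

conjunction adverb determiner conjunction adverb adjective determiner adjective determiner verb

Candidates per position — 1:reispam {verb,conjunction}; 2:gimisk {adverb}; 3:zrobem {determiner}; 4:bous {conjunction,verb}; 5:gimisk {adverb}; 6:niaslias {adjective}; 7:traibaap {determiner}; 8:niaslias {adjective}; 9:zrobem {determiner}; 10:bous {conjunction,verb}.
At position 1, choosing verb makes rule 1 impossible to satisfy; hence conjunction.
At position 4, choosing verb makes rule 1 impossible to satisfy; hence conjunction.
At position 10, choosing conjunction makes rule 2 impossible to satisfy; hence verb.
That leaves exactly one tagging: conjunction adverb determiner conjunction adverb adjective determiner adjective determiner verb.
Check: rule 1 holds; rule 2 holds; rule 3 holds.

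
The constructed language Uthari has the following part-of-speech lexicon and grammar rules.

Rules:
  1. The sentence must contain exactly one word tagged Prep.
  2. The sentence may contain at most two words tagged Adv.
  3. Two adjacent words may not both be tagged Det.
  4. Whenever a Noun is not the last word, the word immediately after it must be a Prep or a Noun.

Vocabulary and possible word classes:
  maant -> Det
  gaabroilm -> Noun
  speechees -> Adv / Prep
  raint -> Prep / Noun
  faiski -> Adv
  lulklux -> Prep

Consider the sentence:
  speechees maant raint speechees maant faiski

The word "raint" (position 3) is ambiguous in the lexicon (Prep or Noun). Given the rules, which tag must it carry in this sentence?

Candidates per position — 1:speechees {Adv,Prep}; 2:maant {Det}; 3:raint {Prep,Noun}; 4:speechees {Adv,Prep}; 5:maant {Det}; 6:faiski {Adv}.
Position 3: the remaining choice is settled jointly with positions 1, 4 — only Noun at position 3 is part of a tagging that satisfies every rule.
So the tagging must be: Adv Det Noun Prep Det Adv.
Verifying each rule — rule 1 holds; rule 2 holds; rule 3 holds; rule 4 holds.

Noun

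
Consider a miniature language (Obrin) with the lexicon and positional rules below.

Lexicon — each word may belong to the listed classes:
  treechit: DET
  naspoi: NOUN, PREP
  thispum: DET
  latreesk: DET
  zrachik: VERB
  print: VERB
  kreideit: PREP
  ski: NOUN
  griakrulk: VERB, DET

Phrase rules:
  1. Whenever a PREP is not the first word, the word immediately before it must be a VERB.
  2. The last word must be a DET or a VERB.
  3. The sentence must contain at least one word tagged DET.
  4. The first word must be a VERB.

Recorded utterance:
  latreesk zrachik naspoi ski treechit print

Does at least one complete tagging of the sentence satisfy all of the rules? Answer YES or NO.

NO

Candidates per position — 1:latreesk {DET}; 2:zrachik {VERB}; 3:naspoi {NOUN,PREP}; 4:ski {NOUN}; 5:treechit {DET}; 6:print {VERB}.
Rule 4 cannot be satisfied by any choice of tags from the lexicon.
So there is no consistent tagging.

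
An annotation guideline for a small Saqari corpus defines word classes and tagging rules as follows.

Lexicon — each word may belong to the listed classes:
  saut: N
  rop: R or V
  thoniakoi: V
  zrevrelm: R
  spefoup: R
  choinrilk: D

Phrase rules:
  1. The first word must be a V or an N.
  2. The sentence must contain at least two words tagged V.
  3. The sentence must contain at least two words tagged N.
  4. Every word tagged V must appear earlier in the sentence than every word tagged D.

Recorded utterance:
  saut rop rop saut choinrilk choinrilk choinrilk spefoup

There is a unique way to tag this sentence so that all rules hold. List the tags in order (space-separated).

Candidates per position — 1:saut {N}; 2:rop {R,V}; 3:rop {R,V}; 4:saut {N}; 5:choinrilk {D}; 6:choinrilk {D}; 7:choinrilk {D}; 8:spefoup {R}.
Word 2 cannot be R — rule 2 would then fail for every completion. It is V.
Word 3 cannot be R — rule 2 would then fail for every completion. It is V.
So the tagging must be: N V V N D D D R.
Check: rule 1 satisfied; rule 2 satisfied; rule 3 satisfied; rule 4 satisfied.

N V V N D D D R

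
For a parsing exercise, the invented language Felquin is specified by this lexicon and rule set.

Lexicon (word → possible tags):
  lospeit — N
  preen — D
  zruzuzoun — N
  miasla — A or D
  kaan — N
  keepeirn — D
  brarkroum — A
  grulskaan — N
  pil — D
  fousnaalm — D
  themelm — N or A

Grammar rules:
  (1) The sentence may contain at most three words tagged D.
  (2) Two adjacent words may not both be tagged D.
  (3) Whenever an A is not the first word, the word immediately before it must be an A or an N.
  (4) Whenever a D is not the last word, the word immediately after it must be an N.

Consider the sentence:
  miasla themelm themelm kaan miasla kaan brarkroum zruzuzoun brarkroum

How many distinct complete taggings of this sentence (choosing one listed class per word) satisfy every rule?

12

Candidates per position — 1:miasla {A,D}; 2:themelm {N,A}; 3:themelm {N,A}; 4:kaan {N}; 5:miasla {A,D}; 6:kaan {N}; 7:brarkroum {A}; 8:zruzuzoun {N}; 9:brarkroum {A}.
There are 16 candidate sequences in total.
Checking each against the rules leaves 12 sequences.
Count = 12.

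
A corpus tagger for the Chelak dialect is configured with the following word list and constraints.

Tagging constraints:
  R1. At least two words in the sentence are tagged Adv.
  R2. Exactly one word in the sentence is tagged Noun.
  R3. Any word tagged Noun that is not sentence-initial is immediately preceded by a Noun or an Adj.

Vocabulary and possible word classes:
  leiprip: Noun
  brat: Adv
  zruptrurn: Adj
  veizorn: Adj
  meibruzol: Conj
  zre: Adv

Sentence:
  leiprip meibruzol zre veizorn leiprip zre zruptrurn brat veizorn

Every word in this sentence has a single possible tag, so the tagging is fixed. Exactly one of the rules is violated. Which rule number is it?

Fixed tagging: Noun Conj Adv Adj Noun Adv Adj Adv Adj.
Rule check: R1 pass, R2 fail, R3 pass.
Only rule 2 fails.

2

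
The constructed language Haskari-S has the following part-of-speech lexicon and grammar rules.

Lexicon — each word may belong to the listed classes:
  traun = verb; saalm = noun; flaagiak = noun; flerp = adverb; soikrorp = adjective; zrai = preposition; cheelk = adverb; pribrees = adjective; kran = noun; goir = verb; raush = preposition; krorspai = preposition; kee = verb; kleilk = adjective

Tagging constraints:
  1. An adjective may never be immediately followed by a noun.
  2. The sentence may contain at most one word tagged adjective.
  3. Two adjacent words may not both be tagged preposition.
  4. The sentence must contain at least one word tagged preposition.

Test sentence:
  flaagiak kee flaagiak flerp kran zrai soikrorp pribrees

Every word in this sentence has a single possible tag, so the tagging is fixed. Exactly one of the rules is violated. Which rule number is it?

2

Fixed tagging: noun verb noun adverb noun preposition adjective adjective.
Rule check: R1 holds, R2 violated, R3 holds, R4 holds.
Only rule 2 fails.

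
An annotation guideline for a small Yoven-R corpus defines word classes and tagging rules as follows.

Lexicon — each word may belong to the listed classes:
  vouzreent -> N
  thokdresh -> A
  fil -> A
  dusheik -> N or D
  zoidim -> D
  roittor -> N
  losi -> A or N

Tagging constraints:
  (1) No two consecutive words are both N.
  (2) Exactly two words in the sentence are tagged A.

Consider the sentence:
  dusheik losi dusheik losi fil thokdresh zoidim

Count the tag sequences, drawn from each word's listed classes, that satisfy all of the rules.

1

Candidates per position — 1:dusheik {N,D}; 2:losi {A,N}; 3:dusheik {N,D}; 4:losi {A,N}; 5:fil {A}; 6:thokdresh {A}; 7:zoidim {D}.
There are 16 candidate sequences in total.
The sequences that satisfy every rule: D N D N A A D.
Count = 1.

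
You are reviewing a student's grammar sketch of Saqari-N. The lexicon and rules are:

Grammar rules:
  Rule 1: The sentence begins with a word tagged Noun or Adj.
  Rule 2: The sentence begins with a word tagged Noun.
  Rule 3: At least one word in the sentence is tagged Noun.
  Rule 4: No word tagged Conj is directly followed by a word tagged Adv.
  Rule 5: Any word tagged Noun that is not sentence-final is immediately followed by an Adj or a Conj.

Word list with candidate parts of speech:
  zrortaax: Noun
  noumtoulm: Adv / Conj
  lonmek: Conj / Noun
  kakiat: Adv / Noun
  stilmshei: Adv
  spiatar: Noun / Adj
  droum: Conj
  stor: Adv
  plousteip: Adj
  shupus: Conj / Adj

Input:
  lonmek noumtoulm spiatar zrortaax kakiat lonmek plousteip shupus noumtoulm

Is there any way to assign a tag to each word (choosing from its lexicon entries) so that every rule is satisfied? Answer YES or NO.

Candidates per position — 1:lonmek {Conj,Noun}; 2:noumtoulm {Adv,Conj}; 3:spiatar {Noun,Adj}; 4:zrortaax {Noun}; 5:kakiat {Adv,Noun}; 6:lonmek {Conj,Noun}; 7:plousteip {Adj}; 8:shupus {Conj,Adj}; 9:noumtoulm {Adv,Conj}.
Rule 5 cannot be satisfied by any choice of tags from the lexicon.
So there is no consistent tagging.

NO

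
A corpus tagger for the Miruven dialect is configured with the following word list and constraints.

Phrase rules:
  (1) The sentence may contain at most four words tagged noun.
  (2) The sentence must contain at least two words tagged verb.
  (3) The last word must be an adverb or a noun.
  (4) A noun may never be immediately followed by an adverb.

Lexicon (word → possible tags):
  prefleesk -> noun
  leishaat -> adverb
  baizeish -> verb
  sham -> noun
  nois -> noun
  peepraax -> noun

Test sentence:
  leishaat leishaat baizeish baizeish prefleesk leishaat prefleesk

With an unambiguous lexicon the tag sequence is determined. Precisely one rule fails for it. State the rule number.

Fixed tagging: adverb adverb verb verb noun adverb noun.
Checking each rule: R1 ok, R2 ok, R3 ok, R4 fails.
Only rule 4 fails.

4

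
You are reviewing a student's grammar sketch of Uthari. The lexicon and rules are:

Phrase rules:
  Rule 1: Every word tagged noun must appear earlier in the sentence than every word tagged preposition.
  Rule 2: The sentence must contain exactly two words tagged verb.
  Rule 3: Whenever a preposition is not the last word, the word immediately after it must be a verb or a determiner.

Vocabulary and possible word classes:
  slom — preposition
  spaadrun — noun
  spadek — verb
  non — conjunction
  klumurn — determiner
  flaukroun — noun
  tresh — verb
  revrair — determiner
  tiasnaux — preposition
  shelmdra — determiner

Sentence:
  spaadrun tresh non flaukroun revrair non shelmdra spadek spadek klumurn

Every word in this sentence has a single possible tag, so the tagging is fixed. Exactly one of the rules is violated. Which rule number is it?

2

Fixed tagging: noun verb conjunction noun determiner conjunction determiner verb verb determiner.
Checking each rule: R1 holds, R2 violated, R3 holds.
Only rule 2 fails.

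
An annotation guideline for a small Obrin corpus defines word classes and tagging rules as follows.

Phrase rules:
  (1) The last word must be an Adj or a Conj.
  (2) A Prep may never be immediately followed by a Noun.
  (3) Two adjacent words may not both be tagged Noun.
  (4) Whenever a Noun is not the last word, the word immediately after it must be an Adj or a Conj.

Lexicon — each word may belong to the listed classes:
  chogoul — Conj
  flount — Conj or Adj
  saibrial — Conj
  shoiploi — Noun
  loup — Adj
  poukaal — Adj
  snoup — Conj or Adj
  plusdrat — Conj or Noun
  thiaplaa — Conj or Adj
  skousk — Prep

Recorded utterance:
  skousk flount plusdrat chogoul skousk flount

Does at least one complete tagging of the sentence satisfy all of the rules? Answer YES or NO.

YES

Candidates per position — 1:skousk {Prep}; 2:flount {Conj,Adj}; 3:plusdrat {Conj,Noun}; 4:chogoul {Conj}; 5:skousk {Prep}; 6:flount {Conj,Adj}.
One satisfying assignment: Prep Conj Conj Conj Prep Adj.
Rule-by-rule: rule 1 holds; rule 2 holds; rule 3 holds; rule 4 holds.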